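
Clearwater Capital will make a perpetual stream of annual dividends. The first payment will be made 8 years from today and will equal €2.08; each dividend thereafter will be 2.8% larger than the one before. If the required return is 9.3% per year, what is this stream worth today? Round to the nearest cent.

Value at end of year 7: C₁ / (r − g) = €2.08 / (0.093 − 0.028) = €32.0000
Discount to today: PV = €32.0000 / (1 + 0.093)^7 = €32.0000 / 1.863550 = €17.17

€17.17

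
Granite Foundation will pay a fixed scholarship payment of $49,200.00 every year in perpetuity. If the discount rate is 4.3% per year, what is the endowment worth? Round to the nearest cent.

$1144186.05

Level perpetuity: PV = C / r = $49,200.00 / 0.043 = $1,144,186.05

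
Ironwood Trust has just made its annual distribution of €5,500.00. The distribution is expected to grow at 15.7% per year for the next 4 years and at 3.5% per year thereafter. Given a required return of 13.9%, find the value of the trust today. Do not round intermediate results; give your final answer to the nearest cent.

D_1 = 6363.50000
D_2 = 7362.56950
D_3 = 8518.49291
D_4 = 9855.89630
Terminal value at year 4: TV = D_4×(1+g_2)/(r−g_2) = 10200.85267/0.104 = 98085.12182
P_0 = D_1/(1+r)^1 + D_2/(1+r)^2 + D_3/(1+r)^3 + D_4/(1+r)^4 + TV/(1+r)^4
    = 5586.91835 + 5675.21030 + 5764.89756 + 5856.00217 + 58278.48313 = 81161.51151

€81161.51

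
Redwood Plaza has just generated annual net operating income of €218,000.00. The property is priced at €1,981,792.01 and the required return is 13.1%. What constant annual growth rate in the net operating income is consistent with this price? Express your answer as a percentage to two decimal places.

1.89%

P = D₀(1+g)/(r−g) ⇒ P(r−g) = D₀(1+g) ⇒ g(P+D₀) = P·r − D₀
g = (P·r − D₀)/(P + D₀) = (€1,981,792.01×0.131 − €218,000.00) / (€1,981,792.01 + €218,000.00) = 0.018918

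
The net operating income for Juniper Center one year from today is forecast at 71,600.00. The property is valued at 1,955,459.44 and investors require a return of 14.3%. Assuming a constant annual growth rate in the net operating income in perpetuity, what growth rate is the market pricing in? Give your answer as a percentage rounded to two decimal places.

P = D₁/(r−g) ⇒ g = r − D₁/P = 0.143 − 71,600.00/1,955,459.44 = 0.106385

10.64%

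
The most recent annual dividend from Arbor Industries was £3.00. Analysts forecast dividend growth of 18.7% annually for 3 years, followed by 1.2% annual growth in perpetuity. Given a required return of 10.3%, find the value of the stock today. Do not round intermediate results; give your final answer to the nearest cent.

£52.02

D_1 = 3.56100
D_2 = 4.22691
D_3 = 5.01734
Terminal value at year 3: TV = D_3×(1+g_2)/(r−g_2) = 5.07755/0.091 = 55.79722
P_0 = D_1/(1+r)^1 + D_2/(1+r)^2 + D_3/(1+r)^3 + TV/(1+r)^3
    = 3.22847 + 3.47433 + 3.73893 + 41.58014 = 52.02187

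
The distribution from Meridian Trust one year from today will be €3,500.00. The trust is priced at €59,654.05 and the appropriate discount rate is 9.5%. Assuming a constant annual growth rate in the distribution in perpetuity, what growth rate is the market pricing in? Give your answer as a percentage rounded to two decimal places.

3.63%

P = D₁/(r−g) ⇒ g = r − D₁/P = 0.095 − €3,500.00/€59,654.05 = 0.036328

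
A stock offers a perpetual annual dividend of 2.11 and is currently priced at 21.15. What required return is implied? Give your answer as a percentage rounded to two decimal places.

9.98%

P = C/r ⇒ r = C/P = 2.11/21.15 = 0.099764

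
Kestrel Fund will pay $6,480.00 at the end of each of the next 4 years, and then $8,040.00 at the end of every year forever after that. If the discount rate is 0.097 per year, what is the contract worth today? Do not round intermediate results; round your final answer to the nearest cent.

$77909.32

PV of 4-year annuity: $6,480.00 × [1 − (1+0.097)^−4] / 0.097 = 20674.83466
Perpetuity value at year 4: $8,040.00 / 0.097 = 82886.59794
PV of perpetuity: 82886.59794 / (1+0.097)^4 = 57234.48827
Total PV = 20674.83466 + 57234.48827 = 77909.32293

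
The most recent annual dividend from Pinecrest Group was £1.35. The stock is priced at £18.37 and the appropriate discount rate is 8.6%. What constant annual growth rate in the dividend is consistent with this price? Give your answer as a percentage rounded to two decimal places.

P = D₀(1+g)/(r−g) ⇒ P(r−g) = D₀(1+g) ⇒ g(P+D₀) = P·r − D₀
g = (P·r − D₀)/(P + D₀) = (£18.37×0.086 − £1.35) / (£18.37 + £1.35) = 0.011654

1.17%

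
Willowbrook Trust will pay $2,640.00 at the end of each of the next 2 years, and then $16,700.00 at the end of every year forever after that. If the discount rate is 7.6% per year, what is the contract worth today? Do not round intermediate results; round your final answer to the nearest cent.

PV of 2-year annuity: $2,640.00 × [1 − (1+0.076)^−2] / 0.076 = 4733.76543
Perpetuity value at year 2: $16,700.00 / 0.076 = 219736.84211
PV of perpetuity: 219736.84211 / (1+0.076)^2 = 189792.18960
Total PV = 4733.76543 + 189792.18960 = 194525.95503

$194525.96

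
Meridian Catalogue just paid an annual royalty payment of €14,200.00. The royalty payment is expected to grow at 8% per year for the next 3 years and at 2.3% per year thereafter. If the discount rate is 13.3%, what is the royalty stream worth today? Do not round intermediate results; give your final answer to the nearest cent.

€153118.03

D_1 = 15336.00000
D_2 = 16562.88000
D_3 = 17887.91040
Terminal value at year 3: TV = D_3×(1+g_2)/(r−g_2) = 18299.33234/0.11 = 166357.56672
P_0 = D_1/(1+r)^1 + D_2/(1+r)^2 + D_3/(1+r)^3 + TV/(1+r)^3
    = 13535.74581 + 12902.56441 + 12299.00226 + 114380.72100 = 153118.03347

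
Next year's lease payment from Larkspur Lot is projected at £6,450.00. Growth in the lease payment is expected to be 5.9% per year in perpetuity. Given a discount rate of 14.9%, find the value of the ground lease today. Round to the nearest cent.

£71666.67

Growing perpetuity: P = D₁ / (r − g) = £6,450.0000 / (0.149 − 0.059) = £71,666.67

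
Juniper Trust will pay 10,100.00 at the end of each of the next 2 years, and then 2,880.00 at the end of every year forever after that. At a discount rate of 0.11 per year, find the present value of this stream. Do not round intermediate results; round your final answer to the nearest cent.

PV of 2-year annuity: 10,100.00 × [1 − (1+0.11)^−2] / 0.11 = 17296.48567
Perpetuity value at year 2: 2,880.00 / 0.11 = 26181.81818
PV of perpetuity: 26181.81818 / (1+0.11)^2 = 21249.75098
Total PV = 17296.48567 + 21249.75098 = 38546.23665

38546.24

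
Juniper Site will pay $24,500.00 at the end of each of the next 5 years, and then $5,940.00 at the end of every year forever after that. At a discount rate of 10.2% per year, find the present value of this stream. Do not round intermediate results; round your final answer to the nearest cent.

PV of 5-year annuity: $24,500.00 × [1 − (1+0.102)^−5] / 0.102 = 92401.69161
Perpetuity value at year 5: $5,940.00 / 0.102 = 58235.29412
PV of perpetuity: 58235.29412 / (1+0.102)^5 = 35832.59827
Total PV = 92401.69161 + 35832.59827 = 128234.28988

$128234.29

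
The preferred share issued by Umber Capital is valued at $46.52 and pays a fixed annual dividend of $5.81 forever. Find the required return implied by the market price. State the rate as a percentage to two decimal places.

12.49%

P = C/r ⇒ r = C/P = $5.81/$46.52 = 0.124893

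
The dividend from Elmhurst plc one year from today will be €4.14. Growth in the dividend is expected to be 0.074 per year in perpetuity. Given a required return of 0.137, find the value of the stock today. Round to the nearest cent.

Growing perpetuity: P = D₁ / (r − g) = €4.1400 / (0.137 − 0.074) = €65.71

€65.71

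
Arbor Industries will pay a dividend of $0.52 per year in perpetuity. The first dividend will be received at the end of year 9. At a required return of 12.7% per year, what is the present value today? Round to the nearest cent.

Value at end of year 8: C / r = $0.52 / 0.127 = $4.0945
Discount to today: PV = $4.0945 / (1 + 0.127)^8 = $4.0945 / 2.602504 = $1.57

$1.57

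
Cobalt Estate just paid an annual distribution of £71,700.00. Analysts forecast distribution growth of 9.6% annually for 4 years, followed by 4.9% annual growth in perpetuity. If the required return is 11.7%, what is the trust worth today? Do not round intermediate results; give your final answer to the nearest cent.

£1298786.91

D_1 = 78583.20000
D_2 = 86127.18720
D_3 = 94395.39717
D_4 = 103457.35530
Terminal value at year 4: TV = D_4×(1+g_2)/(r−g_2) = 108526.76571/0.068 = 1595981.84867
P_0 = D_1/(1+r)^1 + D_2/(1+r)^2 + D_3/(1+r)^3 + D_4/(1+r)^4 + TV/(1+r)^4
    = 70352.01432 + 69029.37126 + 67731.59436 + 66458.21613 + 1025215.71653 = 1298786.91261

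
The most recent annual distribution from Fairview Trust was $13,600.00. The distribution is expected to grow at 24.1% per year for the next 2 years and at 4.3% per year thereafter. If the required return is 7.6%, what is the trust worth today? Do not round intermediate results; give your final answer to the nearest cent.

D_1 = 16877.60000
D_2 = 20945.10160
Terminal value at year 2: TV = D_2×(1+g_2)/(r−g_2) = 21845.74097/0.033 = 661992.15057
P_0 = D_1/(1+r)^1 + D_2/(1+r)^2 + TV/(1+r)^2
    = 15685.50186 + 18090.80651 + 571779.12702 = 605555.43539

$605555.44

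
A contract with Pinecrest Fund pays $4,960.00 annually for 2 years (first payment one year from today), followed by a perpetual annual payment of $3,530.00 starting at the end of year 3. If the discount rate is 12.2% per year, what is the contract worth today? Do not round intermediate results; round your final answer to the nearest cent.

$31344.86

PV of 2-year annuity: $4,960.00 × [1 − (1+0.122)^−2] / 0.122 = 8360.67501
Perpetuity value at year 2: $3,530.00 / 0.122 = 28934.42623
PV of perpetuity: 28934.42623 / (1+0.122)^2 = 22984.18776
Total PV = 8360.67501 + 22984.18776 = 31344.86277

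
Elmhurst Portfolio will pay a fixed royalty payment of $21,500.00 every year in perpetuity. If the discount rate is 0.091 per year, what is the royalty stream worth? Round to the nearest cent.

Level perpetuity: PV = C / r = $21,500.00 / 0.091 = $236,263.74

$236263.74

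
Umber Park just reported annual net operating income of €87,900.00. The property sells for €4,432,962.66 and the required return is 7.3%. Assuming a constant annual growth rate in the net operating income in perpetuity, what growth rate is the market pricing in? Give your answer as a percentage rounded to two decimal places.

P = D₀(1+g)/(r−g) ⇒ P(r−g) = D₀(1+g) ⇒ g(P+D₀) = P·r − D₀
g = (P·r − D₀)/(P + D₀) = (€4,432,962.66×0.073 − €87,900.00) / (€4,432,962.66 + €87,900.00) = 0.052137

5.21%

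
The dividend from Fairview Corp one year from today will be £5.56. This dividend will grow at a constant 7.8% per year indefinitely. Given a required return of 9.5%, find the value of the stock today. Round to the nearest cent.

Growing perpetuity: P = D₁ / (r − g) = £5.5600 / (0.095 − 0.078) = £327.06

£327.06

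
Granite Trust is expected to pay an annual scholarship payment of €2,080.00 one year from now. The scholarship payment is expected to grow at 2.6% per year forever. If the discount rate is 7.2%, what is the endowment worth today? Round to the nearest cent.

€45217.39

Growing perpetuity: P = D₁ / (r − g) = €2,080.0000 / (0.072 − 0.026) = €45,217.39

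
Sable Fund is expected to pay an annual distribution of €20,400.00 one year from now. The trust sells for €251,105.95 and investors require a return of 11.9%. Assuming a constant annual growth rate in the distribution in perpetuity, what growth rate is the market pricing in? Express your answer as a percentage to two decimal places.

P = D₁/(r−g) ⇒ g = r − D₁/P = 0.119 − €20,400.00/€251,105.95 = 0.037759

3.78%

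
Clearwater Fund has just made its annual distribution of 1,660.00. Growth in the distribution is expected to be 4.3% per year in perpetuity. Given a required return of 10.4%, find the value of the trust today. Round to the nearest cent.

D₁ = D₀ × (1 + g) = 1,660.00 × 1.043 = 1,731.3800
Growing perpetuity: P = D₁ / (r − g) = 1,731.3800 / (0.104 − 0.043) = 28,383.28

28383.28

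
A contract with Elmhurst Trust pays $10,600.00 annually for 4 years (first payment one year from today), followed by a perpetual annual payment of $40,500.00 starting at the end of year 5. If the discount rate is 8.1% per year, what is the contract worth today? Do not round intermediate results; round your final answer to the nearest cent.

$401187.44

PV of 4-year annuity: $10,600.00 × [1 − (1+0.081)^−4] / 0.081 = 35030.53844
Perpetuity value at year 4: $40,500.00 / 0.081 = 500000.00000
PV of perpetuity: 500000.00000 / (1+0.081)^4 = 366156.90503
Total PV = 35030.53844 + 366156.90503 = 401187.44346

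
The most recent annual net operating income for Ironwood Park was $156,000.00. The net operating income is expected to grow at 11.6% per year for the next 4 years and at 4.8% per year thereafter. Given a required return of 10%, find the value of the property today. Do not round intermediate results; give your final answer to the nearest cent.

D_1 = 174096.00000
D_2 = 194291.13600
D_3 = 216828.90778
D_4 = 241981.06108
Terminal value at year 4: TV = D_4×(1+g_2)/(r−g_2) = 253596.15201/0.052 = 4876849.07711
P_0 = D_1/(1+r)^1 + D_2/(1+r)^2 + D_3/(1+r)^3 + D_4/(1+r)^4 + TV/(1+r)^4
    = 158269.09091 + 160571.18678 + 162906.76768 + 165276.32066 + 3330953.53945 = 3977976.90547

$3977976.91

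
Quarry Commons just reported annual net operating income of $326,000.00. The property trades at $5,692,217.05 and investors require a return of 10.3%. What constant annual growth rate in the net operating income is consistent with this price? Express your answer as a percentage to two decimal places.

4.33%

P = D₀(1+g)/(r−g) ⇒ P(r−g) = D₀(1+g) ⇒ g(P+D₀) = P·r − D₀
g = (P·r − D₀)/(P + D₀) = ($5,692,217.05×0.103 − $326,000.00) / ($5,692,217.05 + $326,000.00) = 0.043252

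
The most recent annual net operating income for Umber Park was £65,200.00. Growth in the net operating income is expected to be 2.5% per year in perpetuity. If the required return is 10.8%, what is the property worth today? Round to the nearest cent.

D₁ = D₀ × (1 + g) = £65,200.00 × 1.025 = £66,830.0000
Growing perpetuity: P = D₁ / (r − g) = £66,830.0000 / (0.108 − 0.025) = £805,180.72

£805180.72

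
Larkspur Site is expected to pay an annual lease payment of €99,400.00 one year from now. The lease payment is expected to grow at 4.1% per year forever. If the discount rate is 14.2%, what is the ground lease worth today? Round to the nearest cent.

Growing perpetuity: P = D₁ / (r − g) = €99,400.0000 / (0.142 − 0.041) = €984,158.42

€984158.42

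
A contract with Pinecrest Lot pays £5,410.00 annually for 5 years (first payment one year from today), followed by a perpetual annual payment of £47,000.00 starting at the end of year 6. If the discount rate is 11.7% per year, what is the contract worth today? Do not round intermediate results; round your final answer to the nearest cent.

£250665.82

PV of 5-year annuity: £5,410.00 × [1 − (1+0.117)^−5] / 0.117 = 19647.65082
Perpetuity value at year 5: £47,000.00 / 0.117 = 401709.40171
PV of perpetuity: 401709.40171 / (1+0.117)^5 = 231018.16538
Total PV = 19647.65082 + 231018.16538 = 250665.81620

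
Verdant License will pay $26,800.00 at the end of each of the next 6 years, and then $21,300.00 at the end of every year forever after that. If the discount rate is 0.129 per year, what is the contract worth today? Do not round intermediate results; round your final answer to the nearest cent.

$187164.17

PV of 6-year annuity: $26,800.00 × [1 − (1+0.129)^−6] / 0.129 = 107433.34504
Perpetuity value at year 6: $21,300.00 / 0.129 = 165116.27907
PV of perpetuity: 165116.27907 / (1+0.129)^6 = 79730.82201
Total PV = 107433.34504 + 79730.82201 = 187164.16704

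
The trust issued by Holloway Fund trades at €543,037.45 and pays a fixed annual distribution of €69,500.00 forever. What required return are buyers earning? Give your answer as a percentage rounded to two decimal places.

P = C/r ⇒ r = C/P = €69,500.00/€543,037.45 = 0.127984

12.80%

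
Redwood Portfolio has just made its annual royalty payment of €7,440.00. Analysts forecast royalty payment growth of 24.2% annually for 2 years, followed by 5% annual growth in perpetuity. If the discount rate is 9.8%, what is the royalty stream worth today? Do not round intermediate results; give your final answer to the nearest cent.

€226172.95

D_1 = 9240.48000
D_2 = 11476.67616
Terminal value at year 2: TV = D_2×(1+g_2)/(r−g_2) = 12050.50997/0.048 = 251052.29100
P_0 = D_1/(1+r)^1 + D_2/(1+r)^2 + TV/(1+r)^2
    = 8415.73770 + 9519.44101 + 208237.77210 = 226172.95082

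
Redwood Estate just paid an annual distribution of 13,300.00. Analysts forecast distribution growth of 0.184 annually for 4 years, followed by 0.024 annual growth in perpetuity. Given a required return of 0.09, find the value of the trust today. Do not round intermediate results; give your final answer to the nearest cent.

D_1 = 15747.20000
D_2 = 18644.68480
D_3 = 22075.30680
D_4 = 26137.16325
Terminal value at year 4: TV = D_4×(1+g_2)/(r−g_2) = 26764.45517/0.066 = 405522.04808
P_0 = D_1/(1+r)^1 + D_2/(1+r)^2 + D_3/(1+r)^3 + D_4/(1+r)^4 + TV/(1+r)^4
    = 14446.97248 + 15692.85818 + 17046.18723 + 18516.22540 + 287282.04250 = 352984.28578

352984.29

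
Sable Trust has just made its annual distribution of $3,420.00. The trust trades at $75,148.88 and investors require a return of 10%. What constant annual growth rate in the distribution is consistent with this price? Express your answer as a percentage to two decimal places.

P = D₀(1+g)/(r−g) ⇒ P(r−g) = D₀(1+g) ⇒ g(P+D₀) = P·r − D₀
g = (P·r − D₀)/(P + D₀) = ($75,148.88×0.1 − $3,420.00) / ($75,148.88 + $3,420.00) = 0.052118

5.21%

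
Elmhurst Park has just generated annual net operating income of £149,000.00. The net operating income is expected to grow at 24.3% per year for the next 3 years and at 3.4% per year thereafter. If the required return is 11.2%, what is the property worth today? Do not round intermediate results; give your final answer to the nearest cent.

D_1 = 185207.00000
D_2 = 230212.30100
D_3 = 286153.89014
Terminal value at year 3: TV = D_3×(1+g_2)/(r−g_2) = 295883.12241/0.078 = 3793373.36420
P_0 = D_1/(1+r)^1 + D_2/(1+r)^2 + D_3/(1+r)^3 + TV/(1+r)^3
    = 166553.05755 + 186173.96631 + 208106.33105 + 2758742.90134 = 3319576.25626

£3319576.26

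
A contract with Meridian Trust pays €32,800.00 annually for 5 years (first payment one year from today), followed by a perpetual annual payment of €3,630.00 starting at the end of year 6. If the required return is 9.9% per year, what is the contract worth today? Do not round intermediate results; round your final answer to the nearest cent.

PV of 5-year annuity: €32,800.00 × [1 − (1+0.099)^−5] / 0.099 = 124656.09968
Perpetuity value at year 5: €3,630.00 / 0.099 = 36666.66667
PV of perpetuity: 36666.66667 / (1+0.099)^5 = 22870.88490
Total PV = 124656.09968 + 22870.88490 = 147526.98459

€147526.98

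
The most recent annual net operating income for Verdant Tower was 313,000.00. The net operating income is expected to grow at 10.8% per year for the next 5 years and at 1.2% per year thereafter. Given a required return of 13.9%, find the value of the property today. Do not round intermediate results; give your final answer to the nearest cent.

D_1 = 346804.00000
D_2 = 384258.83200
D_3 = 425758.78586
D_4 = 471740.73473
D_5 = 522688.73408
Terminal value at year 5: TV = D_5×(1+g_2)/(r−g_2) = 528960.99889/0.127 = 4165047.23534
P_0 = D_1/(1+r)^1 + D_2/(1+r)^2 + D_3/(1+r)^3 + D_4/(1+r)^4 + D_5/(1+r)^5 + TV/(1+r)^5
    = 304481.12379 + 296194.10462 + 288132.63206 + 280290.56745 + 272661.93919 + 2172707.73589 = 3614468.10300

3614468.10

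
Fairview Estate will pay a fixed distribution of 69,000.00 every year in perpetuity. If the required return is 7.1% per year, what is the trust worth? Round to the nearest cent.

Level perpetuity: PV = C / r = 69,000.00 / 0.071 = 971,830.99

971830.99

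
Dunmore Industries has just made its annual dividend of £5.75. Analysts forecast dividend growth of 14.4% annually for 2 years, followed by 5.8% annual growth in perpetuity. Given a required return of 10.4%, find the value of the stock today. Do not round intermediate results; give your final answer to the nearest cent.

D_1 = 6.57800
D_2 = 7.52523
Terminal value at year 2: TV = D_2×(1+g_2)/(r−g_2) = 7.96170/0.046 = 173.08034
P_0 = D_1/(1+r)^1 + D_2/(1+r)^2 + TV/(1+r)^2
    = 5.95833 + 6.17421 + 142.00694 = 154.13949

£154.14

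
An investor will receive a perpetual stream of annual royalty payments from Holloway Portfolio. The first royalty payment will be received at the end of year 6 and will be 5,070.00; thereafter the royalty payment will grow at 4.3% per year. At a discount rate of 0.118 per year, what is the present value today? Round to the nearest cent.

38702.38

Value at end of year 5: C₁ / (r − g) = 5,070.00 / (0.118 − 0.043) = 67,600.0000
Discount to today: PV = 67,600.0000 / (1 + 0.118)^5 = 67,600.0000 / 1.746663 = 38,702.38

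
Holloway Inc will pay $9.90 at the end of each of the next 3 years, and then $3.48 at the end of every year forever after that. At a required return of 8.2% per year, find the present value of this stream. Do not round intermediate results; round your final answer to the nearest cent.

$58.92

PV of 3-year annuity: $9.90 × [1 − (1+0.082)^−3] / 0.082 = 25.42147
Perpetuity value at year 3: $3.48 / 0.082 = 42.43902
PV of perpetuity: 42.43902 / (1+0.082)^3 = 33.50299
Total PV = 25.42147 + 33.50299 = 58.92446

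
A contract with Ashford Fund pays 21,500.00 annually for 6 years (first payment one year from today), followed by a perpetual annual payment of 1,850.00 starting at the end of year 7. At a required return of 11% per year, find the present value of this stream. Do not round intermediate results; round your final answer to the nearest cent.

PV of 6-year annuity: 21,500.00 × [1 − (1+0.11)^−6] / 0.11 = 90956.56386
Perpetuity value at year 6: 1,850.00 / 0.11 = 16818.18182
PV of perpetuity: 16818.18182 / (1+0.11)^6 = 8991.68679
Total PV = 90956.56386 + 8991.68679 = 99948.25064

99948.25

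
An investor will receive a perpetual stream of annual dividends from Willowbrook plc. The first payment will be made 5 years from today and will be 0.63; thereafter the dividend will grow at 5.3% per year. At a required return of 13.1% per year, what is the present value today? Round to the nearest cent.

4.94

Value at end of year 4: C₁ / (r − g) = 0.63 / (0.131 − 0.053) = 8.0769
Discount to today: PV = 8.0769 / (1 + 0.131)^4 = 8.0769 / 1.636253 = 4.94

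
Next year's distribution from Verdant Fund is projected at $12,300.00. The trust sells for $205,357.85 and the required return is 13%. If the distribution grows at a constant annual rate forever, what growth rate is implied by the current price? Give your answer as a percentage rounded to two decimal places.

7.01%

P = D₁/(r−g) ⇒ g = r − D₁/P = 0.13 − $12,300.00/$205,357.85 = 0.070105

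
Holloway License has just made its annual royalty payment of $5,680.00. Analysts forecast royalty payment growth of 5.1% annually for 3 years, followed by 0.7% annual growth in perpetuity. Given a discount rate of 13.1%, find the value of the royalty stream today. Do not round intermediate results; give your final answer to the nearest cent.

$51755.94

D_1 = 5969.68000
D_2 = 6274.13368
D_3 = 6594.11450
Terminal value at year 3: TV = D_3×(1+g_2)/(r−g_2) = 6640.27330/0.124 = 53550.59112
P_0 = D_1/(1+r)^1 + D_2/(1+r)^2 + D_3/(1+r)^3 + TV/(1+r)^3
    = 5278.23165 + 4904.88193 + 4557.94068 + 37014.88926 = 51755.94353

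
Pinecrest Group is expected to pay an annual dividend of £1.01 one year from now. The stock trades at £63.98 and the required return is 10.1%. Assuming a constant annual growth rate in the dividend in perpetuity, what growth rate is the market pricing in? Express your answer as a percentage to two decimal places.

P = D₁/(r−g) ⇒ g = r − D₁/P = 0.101 − £1.01/£63.98 = 0.085214

8.52%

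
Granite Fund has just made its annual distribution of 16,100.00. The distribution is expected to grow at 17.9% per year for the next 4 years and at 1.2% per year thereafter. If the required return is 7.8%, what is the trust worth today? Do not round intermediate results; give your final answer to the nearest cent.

D_1 = 18981.90000
D_2 = 22379.66010
D_3 = 26385.61926
D_4 = 31108.64511
Terminal value at year 4: TV = D_4×(1+g_2)/(r−g_2) = 31481.94885/0.066 = 476999.22494
P_0 = D_1/(1+r)^1 + D_2/(1+r)^2 + D_3/(1+r)^3 + D_4/(1+r)^4 + TV/(1+r)^4
    = 17608.44156 + 19258.21206 + 21062.55289 + 23035.94606 + 353217.83965 = 434182.99222

434182.99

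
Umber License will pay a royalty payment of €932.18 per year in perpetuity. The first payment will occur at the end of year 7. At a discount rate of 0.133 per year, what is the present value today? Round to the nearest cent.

€3313.36

Value at end of year 6: C / r = €932.18 / 0.133 = €7,008.8722
Discount to today: PV = €7,008.8722 / (1 + 0.133)^6 = €7,008.8722 / 2.115336 = €3,313.36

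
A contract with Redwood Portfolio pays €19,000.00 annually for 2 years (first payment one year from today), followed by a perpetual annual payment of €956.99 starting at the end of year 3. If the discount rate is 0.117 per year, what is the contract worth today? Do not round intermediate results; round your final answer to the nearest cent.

PV of 2-year annuity: €19,000.00 × [1 − (1+0.117)^−2] / 0.117 = 32238.00162
Perpetuity value at year 2: €956.99 / 0.117 = 8179.40171
PV of perpetuity: 8179.40171 / (1+0.117)^2 = 6555.64144
Total PV = 32238.00162 + 6555.64144 = 38793.64305

€38793.64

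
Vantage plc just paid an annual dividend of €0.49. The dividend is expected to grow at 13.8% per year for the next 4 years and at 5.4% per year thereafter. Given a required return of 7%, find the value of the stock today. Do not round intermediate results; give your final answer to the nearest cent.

€43.59

D_1 = 0.55762
D_2 = 0.63457
D_3 = 0.72214
D_4 = 0.82180
Terminal value at year 4: TV = D_4×(1+g_2)/(r−g_2) = 0.86618/0.016 = 54.13595
P_0 = D_1/(1+r)^1 + D_2/(1+r)^2 + D_3/(1+r)^3 + D_4/(1+r)^4 + TV/(1+r)^4
    = 0.52114 + 0.55426 + 0.58948 + 0.62695 + 41.30006 = 43.59189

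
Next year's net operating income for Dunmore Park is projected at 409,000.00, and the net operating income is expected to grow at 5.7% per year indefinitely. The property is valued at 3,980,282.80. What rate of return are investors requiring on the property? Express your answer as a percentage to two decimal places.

15.98%

P = D₁/(r − g) ⇒ r = D₁/P + g = 409,000.0000/3,980,282.80 + 0.057 = 0.102757 + 0.057 = 0.159757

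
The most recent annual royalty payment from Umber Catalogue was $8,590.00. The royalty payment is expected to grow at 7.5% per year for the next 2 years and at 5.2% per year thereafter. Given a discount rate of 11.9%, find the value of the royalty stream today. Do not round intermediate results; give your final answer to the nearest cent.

$140657.48

D_1 = 9234.25000
D_2 = 9926.81875
Terminal value at year 2: TV = D_2×(1+g_2)/(r−g_2) = 10443.01332/0.067 = 155865.87052
P_0 = D_1/(1+r)^1 + D_2/(1+r)^2 + TV/(1+r)^2
    = 8252.23414 + 7927.74951 + 124477.49972 = 140657.48336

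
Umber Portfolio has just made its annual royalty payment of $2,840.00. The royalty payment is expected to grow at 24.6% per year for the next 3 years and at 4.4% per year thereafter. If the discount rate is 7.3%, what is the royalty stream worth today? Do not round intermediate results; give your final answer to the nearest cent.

D_1 = 3538.64000
D_2 = 4409.14544
D_3 = 5493.79522
Terminal value at year 3: TV = D_3×(1+g_2)/(r−g_2) = 5735.52221/0.029 = 197776.62786
P_0 = D_1/(1+r)^1 + D_2/(1+r)^2 + D_3/(1+r)^3 + TV/(1+r)^3
    = 3297.89376 + 3829.61381 + 4447.06320 + 160094.27505 = 171668.84581

$171668.85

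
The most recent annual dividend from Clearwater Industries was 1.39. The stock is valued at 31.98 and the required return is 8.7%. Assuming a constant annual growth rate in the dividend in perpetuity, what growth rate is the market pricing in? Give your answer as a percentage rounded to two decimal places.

P = D₀(1+g)/(r−g) ⇒ P(r−g) = D₀(1+g) ⇒ g(P+D₀) = P·r − D₀
g = (P·r − D₀)/(P + D₀) = (31.98×0.087 − 1.39) / (31.98 + 1.39) = 0.041722

4.17%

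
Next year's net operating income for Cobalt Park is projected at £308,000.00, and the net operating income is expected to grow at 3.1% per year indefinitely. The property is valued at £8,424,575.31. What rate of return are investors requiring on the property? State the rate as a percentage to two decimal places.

P = D₁/(r − g) ⇒ r = D₁/P + g = £308,000.0000/£8,424,575.31 + 0.031 = 0.036560 + 0.031 = 0.067560

6.76%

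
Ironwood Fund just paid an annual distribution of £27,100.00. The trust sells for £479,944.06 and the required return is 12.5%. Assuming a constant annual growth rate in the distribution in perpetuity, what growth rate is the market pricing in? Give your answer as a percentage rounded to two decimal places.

P = D₀(1+g)/(r−g) ⇒ P(r−g) = D₀(1+g) ⇒ g(P+D₀) = P·r − D₀
g = (P·r − D₀)/(P + D₀) = (£479,944.06×0.125 − £27,100.00) / (£479,944.06 + £27,100.00) = 0.064872

6.49%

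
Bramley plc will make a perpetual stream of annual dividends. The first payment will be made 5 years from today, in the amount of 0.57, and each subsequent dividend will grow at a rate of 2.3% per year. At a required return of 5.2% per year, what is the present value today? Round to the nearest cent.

16.05

Value at end of year 4: C₁ / (r − g) = 0.57 / (0.052 − 0.023) = 19.6552
Discount to today: PV = 19.6552 / (1 + 0.052)^4 = 19.6552 / 1.224794 = 16.05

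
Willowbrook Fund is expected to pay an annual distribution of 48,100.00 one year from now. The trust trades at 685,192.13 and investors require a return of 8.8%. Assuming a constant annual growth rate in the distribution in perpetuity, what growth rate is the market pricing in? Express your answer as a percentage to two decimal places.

1.78%

P = D₁/(r−g) ⇒ g = r − D₁/P = 0.088 − 48,100.00/685,192.13 = 0.017801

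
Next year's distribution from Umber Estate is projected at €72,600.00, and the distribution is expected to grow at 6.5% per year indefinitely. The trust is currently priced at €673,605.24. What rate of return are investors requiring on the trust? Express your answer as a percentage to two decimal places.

17.28%

P = D₁/(r − g) ⇒ r = D₁/P + g = €72,600.0000/€673,605.24 + 0.065 = 0.107778 + 0.065 = 0.172778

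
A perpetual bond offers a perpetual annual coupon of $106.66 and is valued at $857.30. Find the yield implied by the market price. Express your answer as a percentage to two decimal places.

P = C/r ⇒ r = C/P = $106.66/$857.30 = 0.124414

12.44%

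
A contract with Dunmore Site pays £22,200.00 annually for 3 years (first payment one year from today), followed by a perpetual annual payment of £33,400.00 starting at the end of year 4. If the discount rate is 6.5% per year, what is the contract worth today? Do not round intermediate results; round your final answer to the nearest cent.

£484183.23

PV of 3-year annuity: £22,200.00 × [1 − (1+0.065)^−3] / 0.065 = 58796.15634
Perpetuity value at year 3: £33,400.00 / 0.065 = 513846.15385
PV of perpetuity: 513846.15385 / (1+0.065)^3 = 425387.07179
Total PV = 58796.15634 + 425387.07179 = 484183.22813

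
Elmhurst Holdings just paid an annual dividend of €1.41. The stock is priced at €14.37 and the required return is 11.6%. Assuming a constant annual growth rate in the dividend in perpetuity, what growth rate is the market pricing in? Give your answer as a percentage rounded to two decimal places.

1.63%

P = D₀(1+g)/(r−g) ⇒ P(r−g) = D₀(1+g) ⇒ g(P+D₀) = P·r − D₀
g = (P·r − D₀)/(P + D₀) = (€14.37×0.116 − €1.41) / (€14.37 + €1.41) = 0.016281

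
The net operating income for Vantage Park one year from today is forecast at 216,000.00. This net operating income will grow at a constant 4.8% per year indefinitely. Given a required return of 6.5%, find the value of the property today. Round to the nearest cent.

Growing perpetuity: P = D₁ / (r − g) = 216,000.0000 / (0.065 − 0.048) = 12,705,882.35

12705882.35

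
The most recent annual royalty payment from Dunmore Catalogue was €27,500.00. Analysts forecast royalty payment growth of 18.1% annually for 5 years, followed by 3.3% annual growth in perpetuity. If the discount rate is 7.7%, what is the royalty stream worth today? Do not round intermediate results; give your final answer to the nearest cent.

D_1 = 32477.50000
D_2 = 38355.92750
D_3 = 45298.35038
D_4 = 53497.35180
D_5 = 63180.37247
Terminal value at year 5: TV = D_5×(1+g_2)/(r−g_2) = 65265.32476/0.044 = 1483302.83551
P_0 = D_1/(1+r)^1 + D_2/(1+r)^2 + D_3/(1+r)^3 + D_4/(1+r)^4 + D_5/(1+r)^5 + TV/(1+r)^5
    = 30155.52461 + 33067.47870 + 36260.62427 + 39762.11446 + 43601.72439 + 1023649.57496 = 1206497.04139

€1206497.04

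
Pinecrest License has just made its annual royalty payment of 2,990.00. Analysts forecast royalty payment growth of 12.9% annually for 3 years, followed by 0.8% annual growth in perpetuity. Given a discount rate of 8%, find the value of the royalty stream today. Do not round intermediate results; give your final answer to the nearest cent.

D_1 = 3375.71000
D_2 = 3811.17659
D_3 = 4302.81837
Terminal value at year 3: TV = D_3×(1+g_2)/(r−g_2) = 4337.24092/0.072 = 60239.45718
P_0 = D_1/(1+r)^1 + D_2/(1+r)^2 + D_3/(1+r)^3 + TV/(1+r)^3
    = 3125.65741 + 3267.46964 + 3415.71595 + 47820.02329 = 57628.86629

57628.87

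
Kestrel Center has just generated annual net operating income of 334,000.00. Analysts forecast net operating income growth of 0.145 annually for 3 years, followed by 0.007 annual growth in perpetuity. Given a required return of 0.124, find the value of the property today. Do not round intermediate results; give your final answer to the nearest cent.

4078748.18

D_1 = 382430.00000
D_2 = 437882.35000
D_3 = 501375.29075
Terminal value at year 3: TV = D_3×(1+g_2)/(r−g_2) = 504884.91779/0.117 = 4315255.70757
P_0 = D_1/(1+r)^1 + D_2/(1+r)^2 + D_3/(1+r)^3 + TV/(1+r)^3
    = 340240.21352 + 346597.01467 + 353072.58167 + 3038838.37382 = 4078748.18368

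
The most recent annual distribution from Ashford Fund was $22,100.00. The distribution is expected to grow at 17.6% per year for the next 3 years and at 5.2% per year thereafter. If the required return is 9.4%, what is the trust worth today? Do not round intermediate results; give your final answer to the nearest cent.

D_1 = 25989.60000
D_2 = 30563.76960
D_3 = 35942.99305
Terminal value at year 3: TV = D_3×(1+g_2)/(r−g_2) = 37812.02869/0.042 = 900286.39734
P_0 = D_1/(1+r)^1 + D_2/(1+r)^2 + D_3/(1+r)^3 + TV/(1+r)^3
    = 23756.48995 + 25537.14093 + 27451.25935 + 687588.68664 = 764333.57686

$764333.58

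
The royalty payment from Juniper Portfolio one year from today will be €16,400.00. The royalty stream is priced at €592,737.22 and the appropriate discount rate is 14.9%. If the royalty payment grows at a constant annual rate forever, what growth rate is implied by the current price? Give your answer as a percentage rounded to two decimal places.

12.13%

P = D₁/(r−g) ⇒ g = r − D₁/P = 0.149 − €16,400.00/€592,737.22 = 0.121332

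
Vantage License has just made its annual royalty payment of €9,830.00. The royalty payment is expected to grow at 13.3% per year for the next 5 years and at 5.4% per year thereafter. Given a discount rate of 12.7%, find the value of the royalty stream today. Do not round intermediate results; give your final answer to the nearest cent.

€195688.14

D_1 = 11137.39000
D_2 = 12618.66287
D_3 = 14296.94503
D_4 = 16198.43872
D_5 = 18352.83107
Terminal value at year 5: TV = D_5×(1+g_2)/(r−g_2) = 19343.88395/0.073 = 264984.71163
P_0 = D_1/(1+r)^1 + D_2/(1+r)^2 + D_3/(1+r)^3 + D_4/(1+r)^4 + D_5/(1+r)^5 + TV/(1+r)^5
    = 9882.33363 + 9934.94588 + 9987.83822 + 10041.01216 + 10094.46919 + 145747.54148 = 195688.14057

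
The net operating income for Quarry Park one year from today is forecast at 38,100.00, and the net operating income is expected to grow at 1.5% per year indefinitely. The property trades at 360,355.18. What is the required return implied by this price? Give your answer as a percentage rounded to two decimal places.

P = D₁/(r − g) ⇒ r = D₁/P + g = 38,100.0000/360,355.18 + 0.015 = 0.105729 + 0.015 = 0.120729

12.07%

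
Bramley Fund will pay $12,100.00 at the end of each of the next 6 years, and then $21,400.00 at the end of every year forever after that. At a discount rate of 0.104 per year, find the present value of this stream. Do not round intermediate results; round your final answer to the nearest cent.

PV of 6-year annuity: $12,100.00 × [1 − (1+0.104)^−6] / 0.104 = 52086.61705
Perpetuity value at year 6: $21,400.00 / 0.104 = 205769.23077
PV of perpetuity: 205769.23077 / (1+0.104)^6 = 113649.09813
Total PV = 52086.61705 + 113649.09813 = 165735.71518

$165735.72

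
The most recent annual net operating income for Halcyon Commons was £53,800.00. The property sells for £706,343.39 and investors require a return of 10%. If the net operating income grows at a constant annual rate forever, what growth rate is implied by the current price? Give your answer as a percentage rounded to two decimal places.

P = D₀(1+g)/(r−g) ⇒ P(r−g) = D₀(1+g) ⇒ g(P+D₀) = P·r − D₀
g = (P·r − D₀)/(P + D₀) = (£706,343.39×0.1 − £53,800.00) / (£706,343.39 + £53,800.00) = 0.022146

2.21%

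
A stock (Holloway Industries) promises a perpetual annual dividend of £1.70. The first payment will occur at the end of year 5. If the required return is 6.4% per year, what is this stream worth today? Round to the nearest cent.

£20.73

Value at end of year 4: C / r = £1.70 / 0.064 = £26.5625
Discount to today: PV = £26.5625 / (1 + 0.064)^4 = £26.5625 / 1.281641 = £20.73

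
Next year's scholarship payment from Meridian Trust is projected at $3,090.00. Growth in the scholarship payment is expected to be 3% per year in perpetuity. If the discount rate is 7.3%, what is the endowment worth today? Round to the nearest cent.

$71860.47

Growing perpetuity: P = D₁ / (r − g) = $3,090.0000 / (0.073 − 0.03) = $71,860.47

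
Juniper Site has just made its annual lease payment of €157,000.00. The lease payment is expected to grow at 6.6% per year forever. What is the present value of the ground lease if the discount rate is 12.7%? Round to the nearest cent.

€2743639.34

D₁ = D₀ × (1 + g) = €157,000.00 × 1.066 = €167,362.0000
Growing perpetuity: P = D₁ / (r − g) = €167,362.0000 / (0.127 − 0.066) = €2,743,639.34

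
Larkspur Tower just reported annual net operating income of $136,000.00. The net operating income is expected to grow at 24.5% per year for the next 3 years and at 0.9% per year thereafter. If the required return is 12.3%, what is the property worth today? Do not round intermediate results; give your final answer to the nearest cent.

D_1 = 169320.00000
D_2 = 210803.40000
D_3 = 262450.23300
Terminal value at year 3: TV = D_3×(1+g_2)/(r−g_2) = 264812.28510/0.114 = 2322914.78155
P_0 = D_1/(1+r)^1 + D_2/(1+r)^2 + D_3/(1+r)^3 + TV/(1+r)^3
    = 150774.71060 + 167154.50997 + 185313.77107 + 1640189.42989 = 2143432.42152

$2143432.42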